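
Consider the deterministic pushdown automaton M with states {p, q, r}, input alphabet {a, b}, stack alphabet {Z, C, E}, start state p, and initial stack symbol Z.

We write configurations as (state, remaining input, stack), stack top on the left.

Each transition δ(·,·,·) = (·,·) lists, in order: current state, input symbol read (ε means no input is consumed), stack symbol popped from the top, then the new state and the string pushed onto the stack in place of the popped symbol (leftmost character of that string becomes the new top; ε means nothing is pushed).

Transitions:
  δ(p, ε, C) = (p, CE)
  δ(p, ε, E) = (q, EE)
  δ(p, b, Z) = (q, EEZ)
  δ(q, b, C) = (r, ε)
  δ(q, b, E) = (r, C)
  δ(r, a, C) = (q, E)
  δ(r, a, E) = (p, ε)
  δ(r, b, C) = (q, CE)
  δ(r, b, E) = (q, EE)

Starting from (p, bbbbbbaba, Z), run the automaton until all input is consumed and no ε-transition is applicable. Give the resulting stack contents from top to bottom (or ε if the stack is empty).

(p, bbbbbbaba, Z) ⊢ (q, bbbbbaba, EEZ) ⊢ (r, bbbbaba, CEZ) ⊢ (q, bbbaba, CEEZ) ⊢ (r, bbaba, EEZ) ⊢ (q, baba, EEEZ) ⊢ (r, aba, CEEZ) ⊢ (q, ba, EEEZ) ⊢ (r, a, CEEZ) ⊢ (q, ε, EEEZ)
All input consumed in state q with stack EEEZ.

EEEZ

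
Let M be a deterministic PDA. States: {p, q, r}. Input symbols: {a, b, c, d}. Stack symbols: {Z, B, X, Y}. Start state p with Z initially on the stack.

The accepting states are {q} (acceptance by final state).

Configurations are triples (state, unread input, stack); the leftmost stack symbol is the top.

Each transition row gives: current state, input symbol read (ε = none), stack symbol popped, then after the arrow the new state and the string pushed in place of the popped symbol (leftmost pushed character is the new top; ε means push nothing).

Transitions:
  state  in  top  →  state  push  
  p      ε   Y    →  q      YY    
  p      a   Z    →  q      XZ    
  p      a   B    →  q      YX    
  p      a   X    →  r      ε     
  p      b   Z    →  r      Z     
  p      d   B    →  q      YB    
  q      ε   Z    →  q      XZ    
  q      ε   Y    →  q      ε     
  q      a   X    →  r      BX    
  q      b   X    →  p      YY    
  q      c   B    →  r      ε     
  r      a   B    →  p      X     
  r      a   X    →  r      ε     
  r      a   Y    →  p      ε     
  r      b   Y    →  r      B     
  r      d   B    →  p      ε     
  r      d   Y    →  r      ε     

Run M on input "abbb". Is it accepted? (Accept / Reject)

(p, abbb, Z)
  read a, top Z: go to q, push XZ → (q, bbb, XZ)
  read b, top X: go to p, push YY → (p, bb, YYZ)
  ε-move, top Y: go to q, push YY → (q, bb, YYYZ)
  ε-move, top Y: go to q, push ε → (q, bb, YYZ)
  ε-move, top Y: go to q, push ε → (q, bb, YZ)
  ε-move, top Y: go to q, push ε → (q, bb, Z)
  ε-move, top Z: go to q, push XZ → (q, bb, XZ)
  read b, top X: go to p, push YY → (p, b, YYZ)
  ε-move, top Y: go to q, push YY → (q, b, YYYZ)
  ε-move, top Y: go to q, push ε → (q, b, YYZ)
  ε-move, top Y: go to q, push ε → (q, b, YZ)
  ε-move, top Y: go to q, push ε → (q, b, Z)
  ε-move, top Z: go to q, push XZ → (q, b, XZ)
  read b, top X: go to p, push YY → (p, ε, YYZ)
  ε-move, top Y: go to q, push YY → (q, ε, YYYZ)
All input consumed; state q ∈ F.

Accept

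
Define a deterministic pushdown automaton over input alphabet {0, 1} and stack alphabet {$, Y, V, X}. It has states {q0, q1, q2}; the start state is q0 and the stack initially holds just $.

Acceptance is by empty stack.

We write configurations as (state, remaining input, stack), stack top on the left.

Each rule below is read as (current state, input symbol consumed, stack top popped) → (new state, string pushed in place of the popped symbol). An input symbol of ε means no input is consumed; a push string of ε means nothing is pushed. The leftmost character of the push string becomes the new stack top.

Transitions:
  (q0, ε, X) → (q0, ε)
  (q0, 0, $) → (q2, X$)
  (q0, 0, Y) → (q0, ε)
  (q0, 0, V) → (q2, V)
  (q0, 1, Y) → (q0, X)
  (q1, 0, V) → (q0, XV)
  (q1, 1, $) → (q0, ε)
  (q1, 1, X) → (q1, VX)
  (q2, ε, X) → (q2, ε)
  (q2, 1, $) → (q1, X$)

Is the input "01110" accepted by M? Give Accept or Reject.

Reject

(q0, 01110, $)
  read 0, top $: go to q2, push X$ → (q2, 1110, X$)
  ε-move, top X: go to q2, push ε → (q2, 1110, $)
  read 1, top $: go to q1, push X$ → (q1, 110, X$)
  read 1, top X: go to q1, push VX → (q1, 10, VX$)
No transition applies at (q1, 10, VX$); input not fully consumed.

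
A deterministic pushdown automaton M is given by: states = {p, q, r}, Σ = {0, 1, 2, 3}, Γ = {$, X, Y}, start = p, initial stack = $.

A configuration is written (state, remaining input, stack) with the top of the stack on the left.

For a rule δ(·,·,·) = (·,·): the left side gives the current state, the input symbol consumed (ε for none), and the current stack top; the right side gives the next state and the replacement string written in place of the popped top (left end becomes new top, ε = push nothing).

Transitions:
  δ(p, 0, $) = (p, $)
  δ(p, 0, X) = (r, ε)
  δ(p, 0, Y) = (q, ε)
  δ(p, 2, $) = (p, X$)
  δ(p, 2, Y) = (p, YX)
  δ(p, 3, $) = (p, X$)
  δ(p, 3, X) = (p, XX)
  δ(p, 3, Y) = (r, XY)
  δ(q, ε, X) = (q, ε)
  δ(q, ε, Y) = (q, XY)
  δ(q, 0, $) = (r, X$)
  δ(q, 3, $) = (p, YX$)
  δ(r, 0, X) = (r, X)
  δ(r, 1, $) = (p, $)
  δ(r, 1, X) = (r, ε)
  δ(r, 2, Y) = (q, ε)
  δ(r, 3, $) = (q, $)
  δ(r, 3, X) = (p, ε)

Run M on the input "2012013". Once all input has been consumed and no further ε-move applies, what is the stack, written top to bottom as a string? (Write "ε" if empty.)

(p, 2012013, $)
  read 2, top $: go to p, push X$ → (p, 012013, X$)
  read 0, top X: go to r, push ε → (r, 12013, $)
  read 1, top $: go to p, push $ → (p, 2013, $)
  read 2, top $: go to p, push X$ → (p, 013, X$)
  read 0, top X: go to r, push ε → (r, 13, $)
  read 1, top $: go to p, push $ → (p, 3, $)
  read 3, top $: go to p, push X$ → (p, ε, X$)
All input consumed in state p with stack X$.

X$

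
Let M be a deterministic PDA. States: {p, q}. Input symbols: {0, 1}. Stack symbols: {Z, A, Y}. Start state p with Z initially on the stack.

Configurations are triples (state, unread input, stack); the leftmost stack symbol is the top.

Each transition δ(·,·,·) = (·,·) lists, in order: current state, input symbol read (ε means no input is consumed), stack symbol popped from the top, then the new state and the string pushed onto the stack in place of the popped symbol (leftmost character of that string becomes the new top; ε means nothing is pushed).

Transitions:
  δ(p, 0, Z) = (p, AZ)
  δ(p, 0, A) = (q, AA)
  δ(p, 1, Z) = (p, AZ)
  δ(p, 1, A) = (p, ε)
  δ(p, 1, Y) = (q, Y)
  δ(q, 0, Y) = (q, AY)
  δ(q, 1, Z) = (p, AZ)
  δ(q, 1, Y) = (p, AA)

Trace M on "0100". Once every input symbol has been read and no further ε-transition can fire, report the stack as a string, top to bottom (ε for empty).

AAZ

(p, 0100, Z) ⊢ (p, 100, AZ) ⊢ (p, 00, Z) ⊢ (p, 0, AZ) ⊢ (q, ε, AAZ)
All input consumed in state q with stack AAZ.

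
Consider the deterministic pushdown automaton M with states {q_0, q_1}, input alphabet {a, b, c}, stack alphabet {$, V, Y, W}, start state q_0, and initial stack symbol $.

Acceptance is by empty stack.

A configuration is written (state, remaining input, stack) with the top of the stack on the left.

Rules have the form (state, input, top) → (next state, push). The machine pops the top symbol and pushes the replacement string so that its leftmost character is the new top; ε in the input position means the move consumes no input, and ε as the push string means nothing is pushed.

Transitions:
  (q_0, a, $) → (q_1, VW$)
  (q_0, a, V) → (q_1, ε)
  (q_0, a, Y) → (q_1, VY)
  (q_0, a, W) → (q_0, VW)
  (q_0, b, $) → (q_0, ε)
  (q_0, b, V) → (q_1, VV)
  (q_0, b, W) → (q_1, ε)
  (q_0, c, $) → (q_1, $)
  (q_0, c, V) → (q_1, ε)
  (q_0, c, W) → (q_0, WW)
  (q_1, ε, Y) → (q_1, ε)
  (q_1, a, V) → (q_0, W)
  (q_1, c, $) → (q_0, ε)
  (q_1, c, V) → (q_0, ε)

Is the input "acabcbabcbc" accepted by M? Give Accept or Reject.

Accept

(q_0, acabcbabcbc, $) ⊢ (q_1, cabcbabcbc, VW$) ⊢ (q_0, abcbabcbc, W$) ⊢ (q_0, bcbabcbc, VW$) ⊢ (q_1, cbabcbc, VVW$) ⊢ (q_0, babcbc, VW$) ⊢ (q_1, abcbc, VVW$) ⊢ (q_0, bcbc, WVW$) ⊢ (q_1, cbc, VW$) ⊢ (q_0, bc, W$) ⊢ (q_1, c, $) ⊢ (q_0, ε, ε)
All input consumed and the stack is empty.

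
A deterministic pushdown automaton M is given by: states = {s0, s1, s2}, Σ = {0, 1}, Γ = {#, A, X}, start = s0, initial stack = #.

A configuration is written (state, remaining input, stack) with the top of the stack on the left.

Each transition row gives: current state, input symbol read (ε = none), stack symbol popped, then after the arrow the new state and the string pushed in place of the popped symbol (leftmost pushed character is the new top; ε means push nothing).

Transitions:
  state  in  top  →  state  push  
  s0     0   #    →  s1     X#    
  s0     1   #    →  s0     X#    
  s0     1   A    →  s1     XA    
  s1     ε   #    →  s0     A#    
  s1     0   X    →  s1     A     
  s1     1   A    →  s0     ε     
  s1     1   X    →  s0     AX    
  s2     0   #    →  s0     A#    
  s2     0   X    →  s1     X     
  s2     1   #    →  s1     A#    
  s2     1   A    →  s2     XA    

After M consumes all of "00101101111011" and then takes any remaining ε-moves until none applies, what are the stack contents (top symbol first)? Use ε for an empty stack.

XAXAX#

(s0, 00101101111011, #)
  read 0, top #: go to s1, push X# → (s1, 0101101111011, X#)
  read 0, top X: go to s1, push A → (s1, 101101111011, A#)
  read 1, top A: go to s0, push ε → (s0, 01101111011, #)
  read 0, top #: go to s1, push X# → (s1, 1101111011, X#)
  read 1, top X: go to s0, push AX → (s0, 101111011, AX#)
  read 1, top A: go to s1, push XA → (s1, 01111011, XAX#)
  read 0, top X: go to s1, push A → (s1, 1111011, AAX#)
  read 1, top A: go to s0, push ε → (s0, 111011, AX#)
  read 1, top A: go to s1, push XA → (s1, 11011, XAX#)
  read 1, top X: go to s0, push AX → (s0, 1011, AXAX#)
  read 1, top A: go to s1, push XA → (s1, 011, XAXAX#)
  read 0, top X: go to s1, push A → (s1, 11, AAXAX#)
  read 1, top A: go to s0, push ε → (s0, 1, AXAX#)
  read 1, top A: go to s1, push XA → (s1, ε, XAXAX#)
All input consumed in state s1 with stack XAXAX#.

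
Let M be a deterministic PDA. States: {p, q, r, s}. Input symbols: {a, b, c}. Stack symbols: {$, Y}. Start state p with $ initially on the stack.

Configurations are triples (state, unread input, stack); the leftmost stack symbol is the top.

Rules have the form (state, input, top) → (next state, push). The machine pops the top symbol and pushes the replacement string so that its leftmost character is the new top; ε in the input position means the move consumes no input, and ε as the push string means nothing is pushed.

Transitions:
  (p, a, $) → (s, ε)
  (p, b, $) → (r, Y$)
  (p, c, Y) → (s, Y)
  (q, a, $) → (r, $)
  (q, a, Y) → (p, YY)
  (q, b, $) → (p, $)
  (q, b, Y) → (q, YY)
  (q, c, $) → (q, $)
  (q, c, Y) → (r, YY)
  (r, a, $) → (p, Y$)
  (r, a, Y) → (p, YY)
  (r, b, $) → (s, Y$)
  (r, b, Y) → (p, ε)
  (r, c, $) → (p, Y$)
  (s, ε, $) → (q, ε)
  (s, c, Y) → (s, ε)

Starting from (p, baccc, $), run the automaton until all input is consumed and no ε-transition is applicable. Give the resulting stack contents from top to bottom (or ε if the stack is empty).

ε

(p, baccc, $)
  read b, top $: go to r, push Y$ → (r, accc, Y$)
  read a, top Y: go to p, push YY → (p, ccc, YY$)
  read c, top Y: go to s, push Y → (s, cc, YY$)
  read c, top Y: go to s, push ε → (s, c, Y$)
  read c, top Y: go to s, push ε → (s, ε, $)
  ε-move, top $: go to q, push ε → (q, ε, ε)
All input consumed in state q with stack ε.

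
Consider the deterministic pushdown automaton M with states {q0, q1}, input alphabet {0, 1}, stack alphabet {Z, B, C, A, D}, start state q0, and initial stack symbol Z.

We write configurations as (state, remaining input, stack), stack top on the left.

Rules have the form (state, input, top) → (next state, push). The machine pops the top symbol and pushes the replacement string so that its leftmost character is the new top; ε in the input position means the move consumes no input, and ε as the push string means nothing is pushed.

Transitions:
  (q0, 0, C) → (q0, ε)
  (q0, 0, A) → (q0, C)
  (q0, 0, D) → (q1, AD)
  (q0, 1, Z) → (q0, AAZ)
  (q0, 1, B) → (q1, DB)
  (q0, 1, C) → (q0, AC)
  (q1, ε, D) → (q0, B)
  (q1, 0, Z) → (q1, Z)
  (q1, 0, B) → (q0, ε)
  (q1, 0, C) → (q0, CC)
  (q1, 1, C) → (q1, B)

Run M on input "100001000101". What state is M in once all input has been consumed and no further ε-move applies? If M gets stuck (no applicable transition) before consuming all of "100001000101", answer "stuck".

(q0, 100001000101, Z) ⊢ (q0, 00001000101, AAZ) ⊢ (q0, 0001000101, CAZ) ⊢ (q0, 001000101, AZ) ⊢ (q0, 01000101, CZ) ⊢ (q0, 1000101, Z) ⊢ (q0, 000101, AAZ) ⊢ (q0, 00101, CAZ) ⊢ (q0, 0101, AZ) ⊢ (q0, 101, CZ) ⊢ (q0, 01, ACZ) ⊢ (q0, 1, CCZ) ⊢ (q0, ε, ACCZ)
All input consumed; M is in state q0.

q0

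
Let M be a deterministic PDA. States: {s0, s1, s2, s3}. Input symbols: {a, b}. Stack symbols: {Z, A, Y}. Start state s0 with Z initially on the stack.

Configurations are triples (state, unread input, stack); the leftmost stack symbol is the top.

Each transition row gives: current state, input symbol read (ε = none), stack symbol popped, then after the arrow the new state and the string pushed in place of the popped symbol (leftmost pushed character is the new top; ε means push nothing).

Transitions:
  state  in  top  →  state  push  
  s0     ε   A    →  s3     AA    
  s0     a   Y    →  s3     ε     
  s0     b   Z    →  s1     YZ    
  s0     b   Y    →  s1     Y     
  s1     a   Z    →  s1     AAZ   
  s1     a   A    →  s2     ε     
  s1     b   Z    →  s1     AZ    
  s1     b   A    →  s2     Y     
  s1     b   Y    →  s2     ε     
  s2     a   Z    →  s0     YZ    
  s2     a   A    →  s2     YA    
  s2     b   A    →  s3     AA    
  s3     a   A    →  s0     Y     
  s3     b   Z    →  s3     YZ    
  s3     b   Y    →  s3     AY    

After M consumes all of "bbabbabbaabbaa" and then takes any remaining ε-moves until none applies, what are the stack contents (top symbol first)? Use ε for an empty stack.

(s0, bbabbabbaabbaa, Z) ⊢ (s1, babbabbaabbaa, YZ) ⊢ (s2, abbabbaabbaa, Z) ⊢ (s0, bbabbaabbaa, YZ) ⊢ (s1, babbaabbaa, YZ) ⊢ (s2, abbaabbaa, Z) ⊢ (s0, bbaabbaa, YZ) ⊢ (s1, baabbaa, YZ) ⊢ (s2, aabbaa, Z) ⊢ (s0, abbaa, YZ) ⊢ (s3, bbaa, Z) ⊢ (s3, baa, YZ) ⊢ (s3, aa, AYZ) ⊢ (s0, a, YYZ) ⊢ (s3, ε, YZ)
All input consumed in state s3 with stack YZ.

YZ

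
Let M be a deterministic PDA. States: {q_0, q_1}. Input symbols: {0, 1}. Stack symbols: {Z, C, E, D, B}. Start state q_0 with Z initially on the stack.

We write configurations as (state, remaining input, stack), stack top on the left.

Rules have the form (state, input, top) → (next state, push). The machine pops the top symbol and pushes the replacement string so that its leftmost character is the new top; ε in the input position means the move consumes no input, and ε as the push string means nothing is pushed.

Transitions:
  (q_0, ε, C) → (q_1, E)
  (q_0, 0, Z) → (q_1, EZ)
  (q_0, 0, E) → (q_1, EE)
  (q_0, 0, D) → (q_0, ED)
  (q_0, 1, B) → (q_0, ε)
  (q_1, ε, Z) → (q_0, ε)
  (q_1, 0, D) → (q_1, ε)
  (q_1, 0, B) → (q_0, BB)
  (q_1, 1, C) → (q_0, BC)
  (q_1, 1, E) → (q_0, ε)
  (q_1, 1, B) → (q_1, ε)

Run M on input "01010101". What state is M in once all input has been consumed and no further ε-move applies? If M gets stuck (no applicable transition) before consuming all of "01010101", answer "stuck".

(q_0, 01010101, Z) ⊢ (q_1, 1010101, EZ) ⊢ (q_0, 010101, Z) ⊢ (q_1, 10101, EZ) ⊢ (q_0, 0101, Z) ⊢ (q_1, 101, EZ) ⊢ (q_0, 01, Z) ⊢ (q_1, 1, EZ) ⊢ (q_0, ε, Z)
All input consumed; M is in state q_0.

q_0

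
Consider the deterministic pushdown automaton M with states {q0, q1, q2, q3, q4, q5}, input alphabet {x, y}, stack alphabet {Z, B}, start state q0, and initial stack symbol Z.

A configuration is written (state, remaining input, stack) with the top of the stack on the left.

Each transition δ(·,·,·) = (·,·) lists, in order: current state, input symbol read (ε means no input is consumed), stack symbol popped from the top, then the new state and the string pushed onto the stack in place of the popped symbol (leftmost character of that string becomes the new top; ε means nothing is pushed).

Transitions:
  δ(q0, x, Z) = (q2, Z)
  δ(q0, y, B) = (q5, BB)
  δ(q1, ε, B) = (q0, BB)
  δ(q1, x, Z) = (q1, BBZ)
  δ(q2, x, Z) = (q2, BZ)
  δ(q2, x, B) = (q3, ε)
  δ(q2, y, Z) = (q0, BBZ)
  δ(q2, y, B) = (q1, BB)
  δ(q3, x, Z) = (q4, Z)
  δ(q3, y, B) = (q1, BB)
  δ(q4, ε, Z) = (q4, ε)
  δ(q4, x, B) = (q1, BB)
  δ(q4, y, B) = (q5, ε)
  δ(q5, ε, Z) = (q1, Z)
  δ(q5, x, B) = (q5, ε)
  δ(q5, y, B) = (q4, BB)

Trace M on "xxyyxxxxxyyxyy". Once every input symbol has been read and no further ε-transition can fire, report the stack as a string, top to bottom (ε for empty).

(q0, xxyyxxxxxyyxyy, Z)
  read x, top Z: go to q2, push Z → (q2, xyyxxxxxyyxyy, Z)
  read x, top Z: go to q2, push BZ → (q2, yyxxxxxyyxyy, BZ)
  read y, top B: go to q1, push BB → (q1, yxxxxxyyxyy, BBZ)
  ε-move, top B: go to q0, push BB → (q0, yxxxxxyyxyy, BBBZ)
  read y, top B: go to q5, push BB → (q5, xxxxxyyxyy, BBBBZ)
  read x, top B: go to q5, push ε → (q5, xxxxyyxyy, BBBZ)
  read x, top B: go to q5, push ε → (q5, xxxyyxyy, BBZ)
  read x, top B: go to q5, push ε → (q5, xxyyxyy, BZ)
  read x, top B: go to q5, push ε → (q5, xyyxyy, Z)
  ε-move, top Z: go to q1, push Z → (q1, xyyxyy, Z)
  read x, top Z: go to q1, push BBZ → (q1, yyxyy, BBZ)
  ε-move, top B: go to q0, push BB → (q0, yyxyy, BBBZ)
  read y, top B: go to q5, push BB → (q5, yxyy, BBBBZ)
  read y, top B: go to q4, push BB → (q4, xyy, BBBBBZ)
  read x, top B: go to q1, push BB → (q1, yy, BBBBBBZ)
  ε-move, top B: go to q0, push BB → (q0, yy, BBBBBBBZ)
  read y, top B: go to q5, push BB → (q5, y, BBBBBBBBZ)
  read y, top B: go to q4, push BB → (q4, ε, BBBBBBBBBZ)
All input consumed in state q4 with stack BBBBBBBBBZ.

BBBBBBBBBZ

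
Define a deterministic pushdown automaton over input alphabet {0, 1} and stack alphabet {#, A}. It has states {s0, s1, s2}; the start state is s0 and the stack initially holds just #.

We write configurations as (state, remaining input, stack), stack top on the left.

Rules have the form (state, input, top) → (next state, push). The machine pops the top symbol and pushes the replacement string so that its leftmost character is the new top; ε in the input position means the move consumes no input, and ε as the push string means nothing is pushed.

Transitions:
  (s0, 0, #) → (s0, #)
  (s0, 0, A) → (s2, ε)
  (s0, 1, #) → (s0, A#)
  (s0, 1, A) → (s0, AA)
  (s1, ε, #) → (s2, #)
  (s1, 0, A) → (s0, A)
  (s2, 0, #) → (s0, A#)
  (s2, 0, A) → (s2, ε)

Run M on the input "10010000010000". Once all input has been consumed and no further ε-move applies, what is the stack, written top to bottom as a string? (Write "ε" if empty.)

#

(s0, 10010000010000, #) ⊢ (s0, 0010000010000, A#) ⊢ (s2, 010000010000, #) ⊢ (s0, 10000010000, A#) ⊢ (s0, 0000010000, AA#) ⊢ (s2, 000010000, A#) ⊢ (s2, 00010000, #) ⊢ (s0, 0010000, A#) ⊢ (s2, 010000, #) ⊢ (s0, 10000, A#) ⊢ (s0, 0000, AA#) ⊢ (s2, 000, A#) ⊢ (s2, 00, #) ⊢ (s0, 0, A#) ⊢ (s2, ε, #)
All input consumed in state s2 with stack #.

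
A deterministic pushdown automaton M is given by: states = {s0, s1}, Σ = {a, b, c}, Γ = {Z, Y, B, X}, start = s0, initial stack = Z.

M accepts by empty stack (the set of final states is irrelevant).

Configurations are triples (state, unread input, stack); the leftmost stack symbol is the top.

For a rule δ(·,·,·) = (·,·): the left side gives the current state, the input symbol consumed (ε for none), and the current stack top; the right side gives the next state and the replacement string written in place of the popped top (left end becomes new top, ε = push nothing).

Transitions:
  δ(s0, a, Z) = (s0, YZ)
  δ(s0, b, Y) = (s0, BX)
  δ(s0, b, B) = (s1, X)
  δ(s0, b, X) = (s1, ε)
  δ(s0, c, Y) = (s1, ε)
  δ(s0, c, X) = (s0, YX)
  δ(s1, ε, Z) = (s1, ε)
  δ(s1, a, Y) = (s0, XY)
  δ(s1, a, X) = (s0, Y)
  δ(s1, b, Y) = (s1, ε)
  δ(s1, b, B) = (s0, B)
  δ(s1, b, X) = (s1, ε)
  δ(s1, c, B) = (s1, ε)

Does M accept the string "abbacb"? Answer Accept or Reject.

Accept

(s0, abbacb, Z) ⊢ (s0, bbacb, YZ) ⊢ (s0, bacb, BXZ) ⊢ (s1, acb, XXZ) ⊢ (s0, cb, YXZ) ⊢ (s1, b, XZ) ⊢ (s1, ε, Z) ⊢ (s1, ε, ε)
All input consumed and the stack is empty.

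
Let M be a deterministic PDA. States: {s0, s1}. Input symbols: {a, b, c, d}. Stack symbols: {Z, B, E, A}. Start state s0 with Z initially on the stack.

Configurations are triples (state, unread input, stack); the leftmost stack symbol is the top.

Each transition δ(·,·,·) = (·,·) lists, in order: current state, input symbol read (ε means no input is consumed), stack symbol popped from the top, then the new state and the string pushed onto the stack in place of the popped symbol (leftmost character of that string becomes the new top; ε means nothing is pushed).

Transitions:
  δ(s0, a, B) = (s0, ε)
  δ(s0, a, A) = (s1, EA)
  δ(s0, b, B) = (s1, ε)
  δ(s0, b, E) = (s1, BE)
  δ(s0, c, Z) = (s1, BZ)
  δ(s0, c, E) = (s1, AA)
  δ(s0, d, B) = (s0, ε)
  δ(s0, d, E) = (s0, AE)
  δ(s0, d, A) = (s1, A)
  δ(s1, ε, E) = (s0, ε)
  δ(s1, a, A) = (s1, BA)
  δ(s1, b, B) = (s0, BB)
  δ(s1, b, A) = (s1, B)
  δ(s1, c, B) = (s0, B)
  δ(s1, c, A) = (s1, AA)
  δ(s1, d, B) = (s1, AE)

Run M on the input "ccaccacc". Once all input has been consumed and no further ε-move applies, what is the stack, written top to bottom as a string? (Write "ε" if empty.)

BZ

(s0, ccaccacc, Z) ⊢ (s1, caccacc, BZ) ⊢ (s0, accacc, BZ) ⊢ (s0, ccacc, Z) ⊢ (s1, cacc, BZ) ⊢ (s0, acc, BZ) ⊢ (s0, cc, Z) ⊢ (s1, c, BZ) ⊢ (s0, ε, BZ)
All input consumed in state s0 with stack BZ.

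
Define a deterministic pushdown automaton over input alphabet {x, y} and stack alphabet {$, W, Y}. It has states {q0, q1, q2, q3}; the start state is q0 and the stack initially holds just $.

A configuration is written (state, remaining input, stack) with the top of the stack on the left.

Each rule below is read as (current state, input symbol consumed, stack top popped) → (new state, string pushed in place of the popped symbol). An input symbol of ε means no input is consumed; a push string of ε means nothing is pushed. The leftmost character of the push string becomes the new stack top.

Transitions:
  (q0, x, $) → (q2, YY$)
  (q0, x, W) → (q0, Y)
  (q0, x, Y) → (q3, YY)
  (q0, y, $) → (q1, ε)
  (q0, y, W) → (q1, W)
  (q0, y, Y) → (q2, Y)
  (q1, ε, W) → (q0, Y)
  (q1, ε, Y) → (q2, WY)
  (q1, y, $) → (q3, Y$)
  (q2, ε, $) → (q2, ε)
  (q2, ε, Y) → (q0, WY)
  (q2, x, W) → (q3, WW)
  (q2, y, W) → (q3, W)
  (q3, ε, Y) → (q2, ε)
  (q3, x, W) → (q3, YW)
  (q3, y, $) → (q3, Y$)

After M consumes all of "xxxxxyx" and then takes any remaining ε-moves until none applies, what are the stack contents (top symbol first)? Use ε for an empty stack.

(q0, xxxxxyx, $)
  read x, top $: go to q2, push YY$ → (q2, xxxxyx, YY$)
  ε-move, top Y: go to q0, push WY → (q0, xxxxyx, WYY$)
  read x, top W: go to q0, push Y → (q0, xxxyx, YYY$)
  read x, top Y: go to q3, push YY → (q3, xxyx, YYYY$)
  ε-move, top Y: go to q2, push ε → (q2, xxyx, YYY$)
  ε-move, top Y: go to q0, push WY → (q0, xxyx, WYYY$)
  read x, top W: go to q0, push Y → (q0, xyx, YYYY$)
  read x, top Y: go to q3, push YY → (q3, yx, YYYYY$)
  ε-move, top Y: go to q2, push ε → (q2, yx, YYYY$)
  ε-move, top Y: go to q0, push WY → (q0, yx, WYYYY$)
  read y, top W: go to q1, push W → (q1, x, WYYYY$)
  ε-move, top W: go to q0, push Y → (q0, x, YYYYY$)
  read x, top Y: go to q3, push YY → (q3, ε, YYYYYY$)
  ε-move, top Y: go to q2, push ε → (q2, ε, YYYYY$)
  ε-move, top Y: go to q0, push WY → (q0, ε, WYYYYY$)
All input consumed in state q0 with stack WYYYYY$.

WYYYYY$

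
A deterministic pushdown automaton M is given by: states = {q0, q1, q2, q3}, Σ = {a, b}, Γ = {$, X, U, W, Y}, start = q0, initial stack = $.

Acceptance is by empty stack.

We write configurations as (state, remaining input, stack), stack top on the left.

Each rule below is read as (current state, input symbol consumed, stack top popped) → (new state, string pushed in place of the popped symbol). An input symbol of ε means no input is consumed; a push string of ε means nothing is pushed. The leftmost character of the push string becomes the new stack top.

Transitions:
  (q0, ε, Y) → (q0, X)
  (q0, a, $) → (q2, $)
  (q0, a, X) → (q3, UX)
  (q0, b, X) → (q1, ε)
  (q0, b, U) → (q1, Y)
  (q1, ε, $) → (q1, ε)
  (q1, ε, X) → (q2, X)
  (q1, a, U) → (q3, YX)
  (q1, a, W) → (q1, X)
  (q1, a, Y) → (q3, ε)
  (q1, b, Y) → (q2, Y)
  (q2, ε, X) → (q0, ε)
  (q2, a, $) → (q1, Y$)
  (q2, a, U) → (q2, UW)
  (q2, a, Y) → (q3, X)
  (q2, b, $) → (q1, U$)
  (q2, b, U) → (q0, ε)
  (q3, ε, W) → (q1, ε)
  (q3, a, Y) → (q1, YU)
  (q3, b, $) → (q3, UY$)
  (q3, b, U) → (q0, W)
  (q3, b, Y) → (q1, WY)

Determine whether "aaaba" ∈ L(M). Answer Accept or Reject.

Reject

(q0, aaaba, $)
  read a, top $: go to q2, push $ → (q2, aaba, $)
  read a, top $: go to q1, push Y$ → (q1, aba, Y$)
  read a, top Y: go to q3, push ε → (q3, ba, $)
  read b, top $: go to q3, push UY$ → (q3, a, UY$)
No transition applies at (q3, a, UY$); input not fully consumed.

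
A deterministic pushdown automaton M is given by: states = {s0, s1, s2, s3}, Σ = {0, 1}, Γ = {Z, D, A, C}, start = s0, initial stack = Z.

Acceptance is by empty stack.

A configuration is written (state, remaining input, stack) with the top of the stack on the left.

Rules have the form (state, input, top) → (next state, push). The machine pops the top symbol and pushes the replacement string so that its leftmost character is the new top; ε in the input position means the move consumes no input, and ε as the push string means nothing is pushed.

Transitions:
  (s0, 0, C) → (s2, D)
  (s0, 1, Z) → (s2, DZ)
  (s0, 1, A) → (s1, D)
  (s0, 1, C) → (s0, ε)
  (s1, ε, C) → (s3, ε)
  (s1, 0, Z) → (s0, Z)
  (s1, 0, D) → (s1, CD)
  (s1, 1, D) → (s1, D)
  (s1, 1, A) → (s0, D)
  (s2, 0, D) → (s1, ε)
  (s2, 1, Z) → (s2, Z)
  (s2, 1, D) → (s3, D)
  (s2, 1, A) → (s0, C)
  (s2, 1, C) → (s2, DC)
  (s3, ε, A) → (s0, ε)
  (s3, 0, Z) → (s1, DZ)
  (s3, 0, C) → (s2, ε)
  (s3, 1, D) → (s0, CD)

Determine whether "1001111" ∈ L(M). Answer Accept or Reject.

(s0, 1001111, Z)
  read 1, top Z: go to s2, push DZ → (s2, 001111, DZ)
  read 0, top D: go to s1, push ε → (s1, 01111, Z)
  read 0, top Z: go to s0, push Z → (s0, 1111, Z)
  read 1, top Z: go to s2, push DZ → (s2, 111, DZ)
  read 1, top D: go to s3, push D → (s3, 11, DZ)
  read 1, top D: go to s0, push CD → (s0, 1, CDZ)
  read 1, top C: go to s0, push ε → (s0, ε, DZ)
All input consumed; stack is DZ, not empty, and no further ε-move applies.

Reject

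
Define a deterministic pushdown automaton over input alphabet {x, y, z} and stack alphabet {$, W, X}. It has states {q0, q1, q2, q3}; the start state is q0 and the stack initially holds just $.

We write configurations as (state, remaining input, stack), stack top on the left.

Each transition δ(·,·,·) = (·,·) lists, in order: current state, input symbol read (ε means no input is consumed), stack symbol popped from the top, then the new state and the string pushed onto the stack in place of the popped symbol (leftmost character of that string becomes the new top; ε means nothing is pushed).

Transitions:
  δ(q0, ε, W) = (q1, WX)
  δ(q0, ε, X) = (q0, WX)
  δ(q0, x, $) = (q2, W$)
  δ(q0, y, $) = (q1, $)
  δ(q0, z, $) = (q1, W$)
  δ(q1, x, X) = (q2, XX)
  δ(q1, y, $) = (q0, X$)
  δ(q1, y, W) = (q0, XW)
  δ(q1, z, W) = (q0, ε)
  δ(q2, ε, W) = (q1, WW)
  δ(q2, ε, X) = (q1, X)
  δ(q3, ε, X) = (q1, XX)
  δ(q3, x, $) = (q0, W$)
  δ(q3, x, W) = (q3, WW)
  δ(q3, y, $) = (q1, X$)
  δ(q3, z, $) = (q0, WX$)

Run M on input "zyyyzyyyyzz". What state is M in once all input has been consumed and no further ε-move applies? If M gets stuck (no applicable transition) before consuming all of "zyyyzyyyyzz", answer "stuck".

q1

(q0, zyyyzyyyyzz, $)
  read z, top $: go to q1, push W$ → (q1, yyyzyyyyzz, W$)
  read y, top W: go to q0, push XW → (q0, yyzyyyyzz, XW$)
  ε-move, top X: go to q0, push WX → (q0, yyzyyyyzz, WXW$)
  ε-move, top W: go to q1, push WX → (q1, yyzyyyyzz, WXXW$)
  read y, top W: go to q0, push XW → (q0, yzyyyyzz, XWXXW$)
  ε-move, top X: go to q0, push WX → (q0, yzyyyyzz, WXWXXW$)
  ε-move, top W: go to q1, push WX → (q1, yzyyyyzz, WXXWXXW$)
  read y, top W: go to q0, push XW → (q0, zyyyyzz, XWXXWXXW$)
  ε-move, top X: go to q0, push WX → (q0, zyyyyzz, WXWXXWXXW$)
  ε-move, top W: go to q1, push WX → (q1, zyyyyzz, WXXWXXWXXW$)
  read z, top W: go to q0, push ε → (q0, yyyyzz, XXWXXWXXW$)
  ε-move, top X: go to q0, push WX → (q0, yyyyzz, WXXWXXWXXW$)
  ε-move, top W: go to q1, push WX → (q1, yyyyzz, WXXXWXXWXXW$)
  read y, top W: go to q0, push XW → (q0, yyyzz, XWXXXWXXWXXW$)
  ε-move, top X: go to q0, push WX → (q0, yyyzz, WXWXXXWXXWXXW$)
  ε-move, top W: go to q1, push WX → (q1, yyyzz, WXXWXXXWXXWXXW$)
  read y, top W: go to q0, push XW → (q0, yyzz, XWXXWXXXWXXWXXW$)
  ε-move, top X: go to q0, push WX → (q0, yyzz, WXWXXWXXXWXXWXXW$)
  ε-move, top W: go to q1, push WX → (q1, yyzz, WXXWXXWXXXWXXWXXW$)
  read y, top W: go to q0, push XW → (q0, yzz, XWXXWXXWXXXWXXWXXW$)
  ε-move, top X: go to q0, push WX → (q0, yzz, WXWXXWXXWXXXWXXWXXW$)
  ε-move, top W: go to q1, push WX → (q1, yzz, WXXWXXWXXWXXXWXXWXXW$)
  read y, top W: go to q0, push XW → (q0, zz, XWXXWXXWXXWXXXWXXWXXW$)
  ε-move, top X: go to q0, push WX → (q0, zz, WXWXXWXXWXXWXXXWXXWXXW$)
  ε-move, top W: go to q1, push WX → (q1, zz, WXXWXXWXXWXXWXXXWXXWXXW$)
  read z, top W: go to q0, push ε → (q0, z, XXWXXWXXWXXWXXXWXXWXXW$)
  ε-move, top X: go to q0, push WX → (q0, z, WXXWXXWXXWXXWXXXWXXWXXW$)
  ε-move, top W: go to q1, push WX → (q1, z, WXXXWXXWXXWXXWXXXWXXWXXW$)
  read z, top W: go to q0, push ε → (q0, ε, XXXWXXWXXWXXWXXXWXXWXXW$)
  ε-move, top X: go to q0, push WX → (q0, ε, WXXXWXXWXXWXXWXXXWXXWXXW$)
  ε-move, top W: go to q1, push WX → (q1, ε, WXXXXWXXWXXWXXWXXXWXXWXXW$)
All input consumed; M is in state q1.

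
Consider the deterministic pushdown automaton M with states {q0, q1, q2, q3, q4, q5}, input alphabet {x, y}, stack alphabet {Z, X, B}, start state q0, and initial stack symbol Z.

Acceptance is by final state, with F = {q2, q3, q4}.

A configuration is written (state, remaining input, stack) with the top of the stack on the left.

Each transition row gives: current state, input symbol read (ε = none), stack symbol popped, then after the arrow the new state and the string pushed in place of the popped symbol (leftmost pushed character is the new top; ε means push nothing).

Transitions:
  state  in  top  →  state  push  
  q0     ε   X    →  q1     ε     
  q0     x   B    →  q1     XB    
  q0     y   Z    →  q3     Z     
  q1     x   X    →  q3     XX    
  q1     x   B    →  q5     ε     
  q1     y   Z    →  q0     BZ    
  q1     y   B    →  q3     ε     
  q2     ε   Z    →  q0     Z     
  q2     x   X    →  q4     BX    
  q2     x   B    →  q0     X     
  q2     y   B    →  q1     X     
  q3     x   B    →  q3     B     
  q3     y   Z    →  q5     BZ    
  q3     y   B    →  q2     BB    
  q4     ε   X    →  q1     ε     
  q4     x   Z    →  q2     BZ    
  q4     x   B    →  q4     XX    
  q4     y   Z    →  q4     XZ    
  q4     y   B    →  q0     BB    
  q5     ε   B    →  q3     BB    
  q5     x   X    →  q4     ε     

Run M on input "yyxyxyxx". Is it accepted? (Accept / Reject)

Accept

(q0, yyxyxyxx, Z) ⊢ (q3, yxyxyxx, Z) ⊢ (q5, xyxyxx, BZ) ⊢ (q3, xyxyxx, BBZ) ⊢ (q3, yxyxx, BBZ) ⊢ (q2, xyxx, BBBZ) ⊢ (q0, yxx, XBBZ) ⊢ (q1, yxx, BBZ) ⊢ (q3, xx, BZ) ⊢ (q3, x, BZ) ⊢ (q3, ε, BZ)
All input consumed; state q3 ∈ F.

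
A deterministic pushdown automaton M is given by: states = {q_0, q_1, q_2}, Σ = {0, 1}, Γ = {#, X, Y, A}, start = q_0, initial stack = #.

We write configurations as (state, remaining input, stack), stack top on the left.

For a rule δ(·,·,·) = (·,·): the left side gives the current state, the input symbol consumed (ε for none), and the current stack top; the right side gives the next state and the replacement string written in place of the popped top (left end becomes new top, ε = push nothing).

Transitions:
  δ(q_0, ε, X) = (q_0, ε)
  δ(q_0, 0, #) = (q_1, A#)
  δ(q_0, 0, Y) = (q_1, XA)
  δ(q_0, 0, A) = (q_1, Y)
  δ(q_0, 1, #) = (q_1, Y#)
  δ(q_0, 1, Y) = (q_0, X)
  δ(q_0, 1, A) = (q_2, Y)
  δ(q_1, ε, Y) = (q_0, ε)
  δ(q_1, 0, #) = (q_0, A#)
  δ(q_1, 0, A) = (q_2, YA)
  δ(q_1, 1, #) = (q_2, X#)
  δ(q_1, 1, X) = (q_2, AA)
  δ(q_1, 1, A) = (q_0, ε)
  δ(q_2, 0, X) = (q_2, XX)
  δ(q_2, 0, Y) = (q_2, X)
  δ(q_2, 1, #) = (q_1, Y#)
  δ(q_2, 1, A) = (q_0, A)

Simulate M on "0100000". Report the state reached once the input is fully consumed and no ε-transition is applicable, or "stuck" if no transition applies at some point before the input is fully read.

q_2

(q_0, 0100000, #)
  read 0, top #: go to q_1, push A# → (q_1, 100000, A#)
  read 1, top A: go to q_0, push ε → (q_0, 00000, #)
  read 0, top #: go to q_1, push A# → (q_1, 0000, A#)
  read 0, top A: go to q_2, push YA → (q_2, 000, YA#)
  read 0, top Y: go to q_2, push X → (q_2, 00, XA#)
  read 0, top X: go to q_2, push XX → (q_2, 0, XXA#)
  read 0, top X: go to q_2, push XX → (q_2, ε, XXXA#)
All input consumed; M is in state q_2.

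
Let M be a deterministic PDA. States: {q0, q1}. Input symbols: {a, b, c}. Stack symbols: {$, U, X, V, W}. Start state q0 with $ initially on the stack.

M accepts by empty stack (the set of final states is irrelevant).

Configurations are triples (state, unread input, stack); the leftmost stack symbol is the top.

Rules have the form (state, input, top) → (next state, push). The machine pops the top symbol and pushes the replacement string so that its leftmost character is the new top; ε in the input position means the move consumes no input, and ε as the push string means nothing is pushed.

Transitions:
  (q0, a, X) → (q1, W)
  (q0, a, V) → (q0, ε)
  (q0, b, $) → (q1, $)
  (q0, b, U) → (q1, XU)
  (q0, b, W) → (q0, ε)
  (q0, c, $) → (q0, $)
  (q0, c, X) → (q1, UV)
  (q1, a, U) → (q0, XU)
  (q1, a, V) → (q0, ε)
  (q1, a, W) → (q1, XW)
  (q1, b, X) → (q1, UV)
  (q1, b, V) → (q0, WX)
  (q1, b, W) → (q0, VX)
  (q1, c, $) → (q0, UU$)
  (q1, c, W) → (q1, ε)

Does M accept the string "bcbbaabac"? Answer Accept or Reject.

Reject

(q0, bcbbaabac, $) ⊢ (q1, cbbaabac, $) ⊢ (q0, bbaabac, UU$) ⊢ (q1, baabac, XUU$) ⊢ (q1, aabac, UVUU$) ⊢ (q0, abac, XUVUU$) ⊢ (q1, bac, WUVUU$) ⊢ (q0, ac, VXUVUU$) ⊢ (q0, c, XUVUU$) ⊢ (q1, ε, UVUVUU$)
All input consumed; stack is UVUVUU$, not empty, and no further ε-move applies.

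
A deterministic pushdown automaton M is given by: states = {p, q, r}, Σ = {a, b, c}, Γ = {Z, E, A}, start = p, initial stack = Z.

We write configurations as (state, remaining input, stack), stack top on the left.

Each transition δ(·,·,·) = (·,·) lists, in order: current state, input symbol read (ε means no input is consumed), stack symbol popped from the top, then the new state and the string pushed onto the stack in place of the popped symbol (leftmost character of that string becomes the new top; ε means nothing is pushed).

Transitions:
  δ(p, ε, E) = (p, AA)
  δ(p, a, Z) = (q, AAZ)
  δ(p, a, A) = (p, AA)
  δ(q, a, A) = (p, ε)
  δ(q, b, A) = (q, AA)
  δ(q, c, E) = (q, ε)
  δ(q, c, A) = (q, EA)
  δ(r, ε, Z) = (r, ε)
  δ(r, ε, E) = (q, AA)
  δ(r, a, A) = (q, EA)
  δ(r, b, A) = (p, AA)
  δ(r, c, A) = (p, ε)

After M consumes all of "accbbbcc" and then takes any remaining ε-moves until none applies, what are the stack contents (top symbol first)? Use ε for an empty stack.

AAAAAZ

(p, accbbbcc, Z) ⊢ (q, ccbbbcc, AAZ) ⊢ (q, cbbbcc, EAAZ) ⊢ (q, bbbcc, AAZ) ⊢ (q, bbcc, AAAZ) ⊢ (q, bcc, AAAAZ) ⊢ (q, cc, AAAAAZ) ⊢ (q, c, EAAAAAZ) ⊢ (q, ε, AAAAAZ)
All input consumed in state q with stack AAAAAZ.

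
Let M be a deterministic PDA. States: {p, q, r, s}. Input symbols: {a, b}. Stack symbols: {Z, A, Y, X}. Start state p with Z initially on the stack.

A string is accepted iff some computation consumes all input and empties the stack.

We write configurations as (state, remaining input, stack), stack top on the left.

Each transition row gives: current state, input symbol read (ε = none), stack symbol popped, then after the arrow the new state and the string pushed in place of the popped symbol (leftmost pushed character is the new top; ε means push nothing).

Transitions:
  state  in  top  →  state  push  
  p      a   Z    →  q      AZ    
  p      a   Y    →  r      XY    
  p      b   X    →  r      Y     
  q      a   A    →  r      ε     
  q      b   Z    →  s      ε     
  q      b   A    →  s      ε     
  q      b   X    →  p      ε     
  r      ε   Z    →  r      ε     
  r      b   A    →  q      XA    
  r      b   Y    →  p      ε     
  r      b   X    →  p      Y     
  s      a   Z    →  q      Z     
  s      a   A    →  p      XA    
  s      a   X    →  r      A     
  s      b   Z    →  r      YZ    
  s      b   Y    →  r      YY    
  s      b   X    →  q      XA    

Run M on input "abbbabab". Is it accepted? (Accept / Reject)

Accept

(p, abbbabab, Z)
  read a, top Z: go to q, push AZ → (q, bbbabab, AZ)
  read b, top A: go to s, push ε → (s, bbabab, Z)
  read b, top Z: go to r, push YZ → (r, babab, YZ)
  read b, top Y: go to p, push ε → (p, abab, Z)
  read a, top Z: go to q, push AZ → (q, bab, AZ)
  read b, top A: go to s, push ε → (s, ab, Z)
  read a, top Z: go to q, push Z → (q, b, Z)
  read b, top Z: go to s, push ε → (s, ε, ε)
All input consumed and the stack is empty.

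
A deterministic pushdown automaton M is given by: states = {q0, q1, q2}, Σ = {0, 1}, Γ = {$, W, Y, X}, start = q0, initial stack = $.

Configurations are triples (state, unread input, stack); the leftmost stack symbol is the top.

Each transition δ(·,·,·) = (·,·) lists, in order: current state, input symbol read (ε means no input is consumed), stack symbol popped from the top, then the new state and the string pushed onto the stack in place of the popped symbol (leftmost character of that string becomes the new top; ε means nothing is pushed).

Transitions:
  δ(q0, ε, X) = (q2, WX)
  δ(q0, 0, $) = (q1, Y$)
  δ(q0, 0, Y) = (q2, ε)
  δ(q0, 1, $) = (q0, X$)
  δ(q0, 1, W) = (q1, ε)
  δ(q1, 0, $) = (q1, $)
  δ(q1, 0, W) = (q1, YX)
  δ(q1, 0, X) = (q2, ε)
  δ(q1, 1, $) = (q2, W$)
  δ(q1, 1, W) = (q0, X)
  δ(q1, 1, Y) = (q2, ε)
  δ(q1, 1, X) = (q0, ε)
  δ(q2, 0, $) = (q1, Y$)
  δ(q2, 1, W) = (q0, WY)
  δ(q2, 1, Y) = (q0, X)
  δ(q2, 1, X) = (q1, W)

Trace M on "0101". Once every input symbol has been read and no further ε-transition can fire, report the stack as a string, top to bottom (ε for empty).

$

(q0, 0101, $) ⊢ (q1, 101, Y$) ⊢ (q2, 01, $) ⊢ (q1, 1, Y$) ⊢ (q2, ε, $)
All input consumed in state q2 with stack $.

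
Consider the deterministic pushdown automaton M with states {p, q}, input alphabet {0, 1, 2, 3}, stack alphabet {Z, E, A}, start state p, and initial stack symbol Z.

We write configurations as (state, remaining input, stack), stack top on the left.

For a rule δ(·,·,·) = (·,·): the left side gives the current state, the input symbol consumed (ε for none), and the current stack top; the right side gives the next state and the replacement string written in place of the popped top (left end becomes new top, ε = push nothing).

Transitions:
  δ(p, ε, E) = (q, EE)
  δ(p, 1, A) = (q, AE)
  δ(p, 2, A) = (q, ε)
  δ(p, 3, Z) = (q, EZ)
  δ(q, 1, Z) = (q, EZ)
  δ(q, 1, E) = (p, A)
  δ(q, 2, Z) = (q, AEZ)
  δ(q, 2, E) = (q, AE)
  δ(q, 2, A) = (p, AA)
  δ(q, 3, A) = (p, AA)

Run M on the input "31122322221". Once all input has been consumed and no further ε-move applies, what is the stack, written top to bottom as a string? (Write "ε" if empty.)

(p, 31122322221, Z)
  read 3, top Z: go to q, push EZ → (q, 1122322221, EZ)
  read 1, top E: go to p, push A → (p, 122322221, AZ)
  read 1, top A: go to q, push AE → (q, 22322221, AEZ)
  read 2, top A: go to p, push AA → (p, 2322221, AAEZ)
  read 2, top A: go to q, push ε → (q, 322221, AEZ)
  read 3, top A: go to p, push AA → (p, 22221, AAEZ)
  read 2, top A: go to q, push ε → (q, 2221, AEZ)
  read 2, top A: go to p, push AA → (p, 221, AAEZ)
  read 2, top A: go to q, push ε → (q, 21, AEZ)
  read 2, top A: go to p, push AA → (p, 1, AAEZ)
  read 1, top A: go to q, push AE → (q, ε, AEAEZ)
All input consumed in state q with stack AEAEZ.

AEAEZ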